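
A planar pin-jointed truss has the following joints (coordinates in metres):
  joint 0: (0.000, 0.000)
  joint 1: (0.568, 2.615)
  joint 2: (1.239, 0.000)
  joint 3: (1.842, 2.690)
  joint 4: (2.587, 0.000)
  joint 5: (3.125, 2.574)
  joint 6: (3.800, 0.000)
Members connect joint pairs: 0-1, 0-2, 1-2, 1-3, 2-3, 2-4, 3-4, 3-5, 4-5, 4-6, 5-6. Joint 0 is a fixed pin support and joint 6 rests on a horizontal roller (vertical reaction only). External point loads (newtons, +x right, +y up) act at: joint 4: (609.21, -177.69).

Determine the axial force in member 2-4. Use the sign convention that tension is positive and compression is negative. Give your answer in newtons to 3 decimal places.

N=7 nodes, M=11 members, R=3 reactions → 2N=14, M+R=14
member 0 (0-1): L=2.6760, (cx,cy)=(0.2123,0.9772)
member 1 (0-2): L=1.2390, (cx,cy)=(1.0000,0.0000)
member 2 (1-2): L=2.6997, (cx,cy)=(0.2485,-0.9686)
member 3 (1-3): L=1.2762, (cx,cy)=(0.9983,0.0588)
member 4 (2-3): L=2.7568, (cx,cy)=(0.2187,0.9758)
member 5 (2-4): L=1.3480, (cx,cy)=(1.0000,0.0000)
member 6 (3-4): L=2.7913, (cx,cy)=(0.2669,-0.9637)
member 7 (3-5): L=1.2882, (cx,cy)=(0.9959,-0.0900)
member 8 (4-5): L=2.6296, (cx,cy)=(0.2046,0.9788)
member 9 (4-6): L=1.2130, (cx,cy)=(1.0000,0.0000)
member 10 (5-6): L=2.6610, (cx,cy)=(0.2537,-0.9673)
solve A·x = −loads:
  F[0-1] = -58.0431 N (compression)
  F[0-2] = +621.5302 N (tension)
  F[1-2] = +56.9490 N (tension)
  F[1-3] = -26.5204 N (compression)
  F[2-3] = -56.5309 N (compression)
  F[2-4] = +648.0498 N (tension)
  F[3-4] = +64.1046 N (tension)
  F[3-5] = -56.1779 N (compression)
  F[4-5] = +118.4157 N (tension)
  F[4-6] = +31.7228 N (tension)
  F[5-6] = -125.0598 N (compression)
  Rx@0 = -609.2100 N
  Ry@0 = +56.7205 N
  Ry@6 = +120.9695 N

648.050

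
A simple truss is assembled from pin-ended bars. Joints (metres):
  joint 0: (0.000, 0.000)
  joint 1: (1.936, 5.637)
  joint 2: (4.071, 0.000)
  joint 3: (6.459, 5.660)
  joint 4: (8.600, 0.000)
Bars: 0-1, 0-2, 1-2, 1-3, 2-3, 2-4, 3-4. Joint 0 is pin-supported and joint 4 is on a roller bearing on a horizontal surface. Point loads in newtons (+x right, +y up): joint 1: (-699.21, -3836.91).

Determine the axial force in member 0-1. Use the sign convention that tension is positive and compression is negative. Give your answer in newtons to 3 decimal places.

-3628.206

N=5 nodes, M=7 members, R=3 reactions → 2N=10, M+R=10
member 0 (0-1): L=5.9602, (cx,cy)=(0.3248,0.9458)
member 1 (0-2): L=4.0710, (cx,cy)=(1.0000,0.0000)
member 2 (1-2): L=6.0278, (cx,cy)=(0.3542,-0.9352)
member 3 (1-3): L=4.5231, (cx,cy)=(1.0000,0.0051)
member 4 (2-3): L=6.1431, (cx,cy)=(0.3887,0.9214)
member 5 (2-4): L=4.5290, (cx,cy)=(1.0000,0.0000)
member 6 (3-4): L=6.0514, (cx,cy)=(0.3538,-0.9353)
solve A·x = −loads:
  F[0-1] = -3628.2055 N (compression)
  F[0-2] = +479.3105 N (tension)
  F[1-2] = -435.3172 N (compression)
  F[1-3] = -325.1279 N (compression)
  F[2-3] = +441.8462 N (tension)
  F[2-4] = +153.3664 N (tension)
  F[3-4] = -433.4806 N (compression)
  Rx@0 = +699.2100 N
  Ry@0 = +3431.4669 N
  Ry@4 = +405.4431 N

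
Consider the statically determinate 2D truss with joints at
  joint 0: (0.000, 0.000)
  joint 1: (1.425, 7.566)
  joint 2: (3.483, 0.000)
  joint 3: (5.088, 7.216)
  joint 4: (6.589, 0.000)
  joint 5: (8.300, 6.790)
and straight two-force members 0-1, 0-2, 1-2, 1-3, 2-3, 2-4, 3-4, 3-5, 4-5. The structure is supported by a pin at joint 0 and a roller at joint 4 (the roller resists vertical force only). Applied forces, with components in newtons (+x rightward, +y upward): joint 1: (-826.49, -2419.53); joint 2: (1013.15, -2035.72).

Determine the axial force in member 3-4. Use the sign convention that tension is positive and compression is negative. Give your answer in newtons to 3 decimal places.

N=6 nodes, M=9 members, R=3 reactions → 2N=12, M+R=12
member 0 (0-1): L=7.6990, (cx,cy)=(0.1851,0.9827)
member 1 (0-2): L=3.4830, (cx,cy)=(1.0000,0.0000)
member 2 (1-2): L=7.8409, (cx,cy)=(0.2625,-0.9649)
member 3 (1-3): L=3.6797, (cx,cy)=(0.9955,-0.0951)
member 4 (2-3): L=7.3923, (cx,cy)=(0.2171,0.9761)
member 5 (2-4): L=3.1060, (cx,cy)=(1.0000,0.0000)
member 6 (3-4): L=7.3705, (cx,cy)=(0.2037,-0.9790)
member 7 (3-5): L=3.2401, (cx,cy)=(0.9913,-0.1315)
member 8 (4-5): L=7.0023, (cx,cy)=(0.2443,0.9697)
solve A·x = −loads:
  F[0-1] = -3871.8185 N (compression)
  F[0-2] = +903.2886 N (tension)
  F[1-2] = +1462.8687 N (tension)
  F[1-3] = -275.3459 N (compression)
  F[2-3] = +639.3915 N (tension)
  F[2-4] = +135.2750 N (tension)
  F[3-4] = -664.2496 N (compression)
  F[3-5] = +0.0000 N (tension)
  F[4-5] = -0.0000 N (compression)
  Rx@0 = -186.6600 N
  Ry@0 = +3804.9207 N
  Ry@4 = +650.3293 N

-664.250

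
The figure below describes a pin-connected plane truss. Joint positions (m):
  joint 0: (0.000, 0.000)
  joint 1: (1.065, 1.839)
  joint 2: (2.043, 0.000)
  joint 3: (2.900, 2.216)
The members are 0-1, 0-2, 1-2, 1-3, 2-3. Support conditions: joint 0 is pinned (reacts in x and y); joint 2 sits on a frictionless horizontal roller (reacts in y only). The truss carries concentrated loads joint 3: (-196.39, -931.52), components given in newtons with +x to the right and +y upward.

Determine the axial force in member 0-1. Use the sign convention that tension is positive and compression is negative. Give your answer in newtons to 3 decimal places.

N=4 nodes, M=5 members, R=3 reactions → 2N=8, M+R=8
member 0 (0-1): L=2.1251, (cx,cy)=(0.5011,0.8654)
member 1 (0-2): L=2.0430, (cx,cy)=(1.0000,0.0000)
member 2 (1-2): L=2.0829, (cx,cy)=(0.4695,-0.8829)
member 3 (1-3): L=1.8733, (cx,cy)=(0.9795,0.2012)
member 4 (2-3): L=2.3759, (cx,cy)=(0.3607,0.9327)
solve A·x = −loads:
  F[0-1] = +205.3880 N (tension)
  F[0-2] = -299.3197 N (compression)
  F[1-2] = -159.8853 N (compression)
  F[1-3] = +181.7203 N (tension)
  F[2-3] = -1037.9638 N (compression)
  Rx@0 = +196.3900 N
  Ry@0 = -177.7349 N
  Ry@2 = +1109.2549 N

205.388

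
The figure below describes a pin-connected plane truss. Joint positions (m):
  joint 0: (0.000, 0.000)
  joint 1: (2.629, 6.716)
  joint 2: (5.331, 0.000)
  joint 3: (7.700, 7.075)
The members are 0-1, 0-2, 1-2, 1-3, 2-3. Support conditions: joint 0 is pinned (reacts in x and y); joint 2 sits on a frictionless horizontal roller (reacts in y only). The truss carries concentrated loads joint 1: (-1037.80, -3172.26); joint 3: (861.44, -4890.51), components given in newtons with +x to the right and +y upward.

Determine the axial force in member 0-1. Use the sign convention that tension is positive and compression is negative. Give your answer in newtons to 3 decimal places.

N=4 nodes, M=5 members, R=3 reactions → 2N=8, M+R=8
member 0 (0-1): L=7.2122, (cx,cy)=(0.3645,0.9312)
member 1 (0-2): L=5.3310, (cx,cy)=(1.0000,0.0000)
member 2 (1-2): L=7.2392, (cx,cy)=(0.3732,-0.9277)
member 3 (1-3): L=5.0837, (cx,cy)=(0.9975,0.0706)
member 4 (2-3): L=7.4611, (cx,cy)=(0.3175,0.9483)
solve A·x = −loads:
  F[0-1] = +430.8837 N (tension)
  F[0-2] = -333.4256 N (compression)
  F[1-2] = -3656.5383 N (compression)
  F[1-3] = +2566.0662 N (tension)
  F[2-3] = -5348.4856 N (compression)
  Rx@0 = +176.3600 N
  Ry@0 = -401.2371 N
  Ry@2 = +8464.0071 N

430.884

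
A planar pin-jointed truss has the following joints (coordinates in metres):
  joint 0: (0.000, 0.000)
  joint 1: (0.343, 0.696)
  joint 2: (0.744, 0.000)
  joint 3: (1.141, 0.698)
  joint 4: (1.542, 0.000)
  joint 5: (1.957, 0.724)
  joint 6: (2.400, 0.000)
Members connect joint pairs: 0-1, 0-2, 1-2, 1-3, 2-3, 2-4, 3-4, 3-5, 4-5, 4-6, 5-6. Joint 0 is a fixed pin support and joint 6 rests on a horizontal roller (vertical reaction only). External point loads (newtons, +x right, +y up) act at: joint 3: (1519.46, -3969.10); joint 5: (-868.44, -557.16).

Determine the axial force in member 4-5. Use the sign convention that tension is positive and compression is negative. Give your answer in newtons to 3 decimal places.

N=7 nodes, M=11 members, R=3 reactions → 2N=14, M+R=14
member 0 (0-1): L=0.7759, (cx,cy)=(0.4421,0.8970)
member 1 (0-2): L=0.7440, (cx,cy)=(1.0000,0.0000)
member 2 (1-2): L=0.8033, (cx,cy)=(0.4992,-0.8665)
member 3 (1-3): L=0.7980, (cx,cy)=(1.0000,0.0025)
member 4 (2-3): L=0.8030, (cx,cy)=(0.4944,0.8692)
member 5 (2-4): L=0.7980, (cx,cy)=(1.0000,0.0000)
member 6 (3-4): L=0.8050, (cx,cy)=(0.4981,-0.8671)
member 7 (3-5): L=0.8164, (cx,cy)=(0.9995,0.0318)
member 8 (4-5): L=0.8345, (cx,cy)=(0.4973,0.8676)
member 9 (4-6): L=0.8580, (cx,cy)=(1.0000,0.0000)
member 10 (5-6): L=0.8488, (cx,cy)=(0.5219,-0.8530)
solve A·x = −loads:
  F[0-1] = -2235.2938 N (compression)
  F[0-2] = +1639.1340 N (tension)
  F[1-2] = +2307.8226 N (tension)
  F[1-3] = -2140.2306 N (compression)
  F[2-3] = -2300.4894 N (compression)
  F[2-4] = +3928.5931 N (tension)
  F[3-4] = -2397.4987 N (compression)
  F[3-5] = -3604.5610 N (compression)
  F[4-5] = +2396.1596 N (tension)
  F[4-6] = +1542.6827 N (tension)
  F[5-6] = -2955.7470 N (compression)
  Rx@0 = -651.0200 N
  Ry@0 = +2005.0359 N
  Ry@6 = +2521.2241 N

2396.160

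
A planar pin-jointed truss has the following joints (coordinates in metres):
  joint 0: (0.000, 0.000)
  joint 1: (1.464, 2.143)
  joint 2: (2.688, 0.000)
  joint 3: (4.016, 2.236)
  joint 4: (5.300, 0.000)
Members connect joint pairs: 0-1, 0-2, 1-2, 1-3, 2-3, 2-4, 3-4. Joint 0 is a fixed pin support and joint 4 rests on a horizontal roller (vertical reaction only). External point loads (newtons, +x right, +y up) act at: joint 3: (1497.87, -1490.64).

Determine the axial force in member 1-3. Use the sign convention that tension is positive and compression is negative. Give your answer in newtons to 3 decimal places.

332.968

N=5 nodes, M=7 members, R=3 reactions → 2N=10, M+R=10
member 0 (0-1): L=2.5953, (cx,cy)=(0.5641,0.8257)
member 1 (0-2): L=2.6880, (cx,cy)=(1.0000,0.0000)
member 2 (1-2): L=2.4679, (cx,cy)=(0.4960,-0.8683)
member 3 (1-3): L=2.5537, (cx,cy)=(0.9993,0.0364)
member 4 (2-3): L=2.6006, (cx,cy)=(0.5106,0.8598)
member 5 (2-4): L=2.6120, (cx,cy)=(1.0000,0.0000)
member 6 (3-4): L=2.5784, (cx,cy)=(0.4980,-0.8672)
solve A·x = −loads:
  F[0-1] = +327.9624 N (tension)
  F[0-2] = +1312.8698 N (tension)
  F[1-2] = -297.8973 N (compression)
  F[1-3] = +332.9675 N (tension)
  F[2-3] = +300.8601 N (tension)
  F[2-4] = +1011.4905 N (tension)
  F[3-4] = -2031.2051 N (compression)
  Rx@0 = -1497.8700 N
  Ry@0 = -270.8029 N
  Ry@4 = +1761.4429 N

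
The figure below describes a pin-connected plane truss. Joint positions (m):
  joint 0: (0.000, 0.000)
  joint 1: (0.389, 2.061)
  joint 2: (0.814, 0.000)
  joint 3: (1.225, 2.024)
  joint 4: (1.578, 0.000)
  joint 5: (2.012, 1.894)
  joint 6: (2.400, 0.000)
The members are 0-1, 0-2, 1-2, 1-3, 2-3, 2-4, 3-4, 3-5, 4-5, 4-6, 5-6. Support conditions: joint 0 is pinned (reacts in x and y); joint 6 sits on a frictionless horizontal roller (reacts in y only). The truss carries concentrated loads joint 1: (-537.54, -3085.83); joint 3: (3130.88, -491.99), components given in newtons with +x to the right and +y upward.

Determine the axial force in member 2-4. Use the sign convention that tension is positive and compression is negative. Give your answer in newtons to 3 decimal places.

N=7 nodes, M=11 members, R=3 reactions → 2N=14, M+R=14
member 0 (0-1): L=2.0974, (cx,cy)=(0.1855,0.9827)
member 1 (0-2): L=0.8140, (cx,cy)=(1.0000,0.0000)
member 2 (1-2): L=2.1044, (cx,cy)=(0.2020,-0.9794)
member 3 (1-3): L=0.8368, (cx,cy)=(0.9990,-0.0442)
member 4 (2-3): L=2.0653, (cx,cy)=(0.1990,0.9800)
member 5 (2-4): L=0.7640, (cx,cy)=(1.0000,0.0000)
member 6 (3-4): L=2.0546, (cx,cy)=(0.1718,-0.9851)
member 7 (3-5): L=0.7977, (cx,cy)=(0.9866,-0.1630)
member 8 (4-5): L=1.9431, (cx,cy)=(0.2234,0.9747)
member 9 (4-6): L=0.8220, (cx,cy)=(1.0000,0.0000)
member 10 (5-6): L=1.9333, (cx,cy)=(0.2007,-0.9797)
solve A·x = −loads:
  F[0-1] = -659.2127 N (compression)
  F[0-2] = +2715.6033 N (tension)
  F[1-2] = -2531.2188 N (compression)
  F[1-3] = +927.3919 N (tension)
  F[2-3] = +2529.6545 N (tension)
  F[2-4] = +1700.9893 N (tension)
  F[3-4] = -2768.8234 N (compression)
  F[3-5] = -1241.8715 N (compression)
  F[4-5] = +2798.3442 N (tension)
  F[4-6] = +600.2414 N (tension)
  F[5-6] = -2990.8946 N (compression)
  Rx@0 = -2593.3400 N
  Ry@0 = +647.7755 N
  Ry@6 = +2930.0445 N

1700.989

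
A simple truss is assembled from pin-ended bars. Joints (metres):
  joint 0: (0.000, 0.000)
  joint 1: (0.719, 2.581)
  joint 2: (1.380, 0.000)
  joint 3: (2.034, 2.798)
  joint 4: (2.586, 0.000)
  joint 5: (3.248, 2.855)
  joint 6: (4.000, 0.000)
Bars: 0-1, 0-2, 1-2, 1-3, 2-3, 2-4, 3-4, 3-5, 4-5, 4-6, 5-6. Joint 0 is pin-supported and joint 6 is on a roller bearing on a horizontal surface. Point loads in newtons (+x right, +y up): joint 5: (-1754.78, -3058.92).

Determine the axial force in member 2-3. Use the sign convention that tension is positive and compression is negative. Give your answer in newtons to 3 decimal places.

N=7 nodes, M=11 members, R=3 reactions → 2N=14, M+R=14
member 0 (0-1): L=2.6793, (cx,cy)=(0.2684,0.9633)
member 1 (0-2): L=1.3800, (cx,cy)=(1.0000,0.0000)
member 2 (1-2): L=2.6643, (cx,cy)=(0.2481,-0.9687)
member 3 (1-3): L=1.3328, (cx,cy)=(0.9867,0.1628)
member 4 (2-3): L=2.8734, (cx,cy)=(0.2276,0.9738)
member 5 (2-4): L=1.2060, (cx,cy)=(1.0000,0.0000)
member 6 (3-4): L=2.8519, (cx,cy)=(0.1936,-0.9811)
member 7 (3-5): L=1.2153, (cx,cy)=(0.9989,0.0469)
member 8 (4-5): L=2.9307, (cx,cy)=(0.2259,0.9742)
member 9 (4-6): L=1.4140, (cx,cy)=(1.0000,0.0000)
member 10 (5-6): L=2.9524, (cx,cy)=(0.2547,-0.9670)
solve A·x = −loads:
  F[0-1] = -1897.1386 N (compression)
  F[0-2] = -1245.6714 N (compression)
  F[1-2] = +1726.8297 N (tension)
  F[1-3] = -950.2064 N (compression)
  F[2-3] = -1717.9304 N (compression)
  F[2-4] = -426.2457 N (compression)
  F[3-4] = +1782.6839 N (tension)
  F[3-5] = -1675.4220 N (compression)
  F[4-5] = -1795.3746 N (compression)
  F[4-6] = +324.3395 N (tension)
  F[5-6] = -1273.3677 N (compression)
  Rx@0 = +1754.7800 N
  Ry@0 = +1827.5512 N
  Ry@6 = +1231.3688 N

-1717.930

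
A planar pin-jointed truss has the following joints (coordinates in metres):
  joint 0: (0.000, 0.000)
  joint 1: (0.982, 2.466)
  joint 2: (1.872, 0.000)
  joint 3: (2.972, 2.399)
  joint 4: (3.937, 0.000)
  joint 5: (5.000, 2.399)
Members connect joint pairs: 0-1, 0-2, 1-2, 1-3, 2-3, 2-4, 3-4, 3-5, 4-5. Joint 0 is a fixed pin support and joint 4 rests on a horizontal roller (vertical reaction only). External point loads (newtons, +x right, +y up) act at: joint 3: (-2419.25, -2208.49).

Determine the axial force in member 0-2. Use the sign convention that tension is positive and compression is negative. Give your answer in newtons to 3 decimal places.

-1616.651

N=6 nodes, M=9 members, R=3 reactions → 2N=12, M+R=12
member 0 (0-1): L=2.6543, (cx,cy)=(0.3700,0.9290)
member 1 (0-2): L=1.8720, (cx,cy)=(1.0000,0.0000)
member 2 (1-2): L=2.6217, (cx,cy)=(0.3395,-0.9406)
member 3 (1-3): L=1.9911, (cx,cy)=(0.9994,-0.0336)
member 4 (2-3): L=2.6392, (cx,cy)=(0.4168,0.9090)
member 5 (2-4): L=2.0650, (cx,cy)=(1.0000,0.0000)
member 6 (3-4): L=2.5858, (cx,cy)=(0.3732,-0.9278)
member 7 (3-5): L=2.0280, (cx,cy)=(1.0000,0.0000)
member 8 (4-5): L=2.6240, (cx,cy)=(0.4051,0.9143)
solve A·x = −loads:
  F[0-1] = -2169.4133 N (compression)
  F[0-2] = -1616.6512 N (compression)
  F[1-2] = +2198.1726 N (tension)
  F[1-3] = -1549.7026 N (compression)
  F[2-3] = -2274.6269 N (compression)
  F[2-4] = +77.6355 N (tension)
  F[3-4] = -208.0320 N (compression)
  F[3-5] = -0.0000 N (compression)
  F[4-5] = +0.0000 N (tension)
  Rx@0 = +2419.2500 N
  Ry@0 = +2015.4873 N
  Ry@4 = +193.0027 N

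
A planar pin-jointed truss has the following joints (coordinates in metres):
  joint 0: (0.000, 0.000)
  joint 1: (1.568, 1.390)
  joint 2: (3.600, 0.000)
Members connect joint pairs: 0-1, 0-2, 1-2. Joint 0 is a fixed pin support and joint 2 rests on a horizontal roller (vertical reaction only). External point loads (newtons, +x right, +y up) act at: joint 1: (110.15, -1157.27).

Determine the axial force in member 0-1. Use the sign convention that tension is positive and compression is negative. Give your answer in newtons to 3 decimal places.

N=3 nodes, M=3 members, R=3 reactions → 2N=6, M+R=6
member 0 (0-1): L=2.0954, (cx,cy)=(0.7483,0.6634)
member 1 (0-2): L=3.6000, (cx,cy)=(1.0000,0.0000)
member 2 (1-2): L=2.4619, (cx,cy)=(0.8254,-0.5646)
solve A·x = −loads:
  F[0-1] = -920.5983 N (compression)
  F[0-2] = +799.0372 N (tension)
  F[1-2] = -968.0993 N (compression)
  Rx@0 = -110.1500 N
  Ry@0 = +610.6845 N
  Ry@2 = +546.5855 N

-920.598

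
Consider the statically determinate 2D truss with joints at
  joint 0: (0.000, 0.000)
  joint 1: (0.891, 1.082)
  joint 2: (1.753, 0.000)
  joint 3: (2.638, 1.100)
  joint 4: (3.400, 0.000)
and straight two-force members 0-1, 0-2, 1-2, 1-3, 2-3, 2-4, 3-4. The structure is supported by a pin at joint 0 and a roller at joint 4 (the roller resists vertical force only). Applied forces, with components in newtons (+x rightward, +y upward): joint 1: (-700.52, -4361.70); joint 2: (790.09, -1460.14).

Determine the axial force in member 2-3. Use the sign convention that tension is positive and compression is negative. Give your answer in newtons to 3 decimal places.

2180.546

N=5 nodes, M=7 members, R=3 reactions → 2N=10, M+R=10
member 0 (0-1): L=1.4016, (cx,cy)=(0.6357,0.7720)
member 1 (0-2): L=1.7530, (cx,cy)=(1.0000,0.0000)
member 2 (1-2): L=1.3834, (cx,cy)=(0.6231,-0.7821)
member 3 (1-3): L=1.7471, (cx,cy)=(0.9999,0.0103)
member 4 (2-3): L=1.4118, (cx,cy)=(0.6269,0.7791)
member 5 (2-4): L=1.6470, (cx,cy)=(1.0000,0.0000)
member 6 (3-4): L=1.3381, (cx,cy)=(0.5694,-0.8220)
solve A·x = −loads:
  F[0-1] = -5374.5874 N (compression)
  F[0-2] = +3506.0998 N (tension)
  F[1-2] = -305.3260 N (compression)
  F[1-3] = -2525.8931 N (compression)
  F[2-3] = +2180.5458 N (tension)
  F[2-4] = +1158.8792 N (tension)
  F[3-4] = -2035.1098 N (compression)
  Rx@0 = -89.5700 N
  Ry@0 = +4148.9172 N
  Ry@4 = +1672.9228 N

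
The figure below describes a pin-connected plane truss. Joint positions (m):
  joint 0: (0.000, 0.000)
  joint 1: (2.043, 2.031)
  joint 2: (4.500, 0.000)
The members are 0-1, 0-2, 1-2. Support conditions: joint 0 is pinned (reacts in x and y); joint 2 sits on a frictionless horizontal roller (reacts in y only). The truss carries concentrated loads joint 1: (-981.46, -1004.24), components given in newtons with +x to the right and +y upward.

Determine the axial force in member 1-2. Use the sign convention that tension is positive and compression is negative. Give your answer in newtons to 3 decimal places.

N=3 nodes, M=3 members, R=3 reactions → 2N=6, M+R=6
member 0 (0-1): L=2.8808, (cx,cy)=(0.7092,0.7050)
member 1 (0-2): L=4.5000, (cx,cy)=(1.0000,0.0000)
member 2 (1-2): L=3.1878, (cx,cy)=(0.7708,-0.6371)
solve A·x = −loads:
  F[0-1] = -1406.0301 N (compression)
  F[0-2] = +15.6776 N (tension)
  F[1-2] = -20.3404 N (compression)
  Rx@0 = +981.4600 N
  Ry@0 = +991.2807 N
  Ry@2 = +12.9593 N

-20.340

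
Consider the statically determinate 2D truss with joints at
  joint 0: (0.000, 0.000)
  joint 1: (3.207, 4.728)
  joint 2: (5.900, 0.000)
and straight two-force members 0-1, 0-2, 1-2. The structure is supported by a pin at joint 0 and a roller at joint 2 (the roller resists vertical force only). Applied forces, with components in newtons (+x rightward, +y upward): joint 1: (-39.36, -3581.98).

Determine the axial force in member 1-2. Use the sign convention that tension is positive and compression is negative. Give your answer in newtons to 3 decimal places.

N=3 nodes, M=3 members, R=3 reactions → 2N=6, M+R=6
member 0 (0-1): L=5.7130, (cx,cy)=(0.5613,0.8276)
member 1 (0-2): L=5.9000, (cx,cy)=(1.0000,0.0000)
member 2 (1-2): L=5.4412, (cx,cy)=(0.4949,-0.8689)
solve A·x = −loads:
  F[0-1] = -2013.7051 N (compression)
  F[0-2] = +1091.0280 N (tension)
  F[1-2] = -2204.4036 N (compression)
  Rx@0 = +39.3600 N
  Ry@0 = +1666.5027 N
  Ry@2 = +1915.4773 N

-2204.404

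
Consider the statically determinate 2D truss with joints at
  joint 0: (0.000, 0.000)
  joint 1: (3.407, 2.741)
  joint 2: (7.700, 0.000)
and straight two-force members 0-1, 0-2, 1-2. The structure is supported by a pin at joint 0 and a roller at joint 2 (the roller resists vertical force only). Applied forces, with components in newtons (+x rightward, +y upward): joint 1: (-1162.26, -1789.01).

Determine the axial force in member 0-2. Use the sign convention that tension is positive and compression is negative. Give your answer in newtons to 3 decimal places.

591.786

N=3 nodes, M=3 members, R=3 reactions → 2N=6, M+R=6
member 0 (0-1): L=4.3727, (cx,cy)=(0.7791,0.6268)
member 1 (0-2): L=7.7000, (cx,cy)=(1.0000,0.0000)
member 2 (1-2): L=5.0934, (cx,cy)=(0.8429,-0.5381)
solve A·x = −loads:
  F[0-1] = -2251.2367 N (compression)
  F[0-2] = +591.7863 N (tension)
  F[1-2] = -702.1236 N (compression)
  Rx@0 = +1162.2600 N
  Ry@0 = +1411.1655 N
  Ry@2 = +377.8445 N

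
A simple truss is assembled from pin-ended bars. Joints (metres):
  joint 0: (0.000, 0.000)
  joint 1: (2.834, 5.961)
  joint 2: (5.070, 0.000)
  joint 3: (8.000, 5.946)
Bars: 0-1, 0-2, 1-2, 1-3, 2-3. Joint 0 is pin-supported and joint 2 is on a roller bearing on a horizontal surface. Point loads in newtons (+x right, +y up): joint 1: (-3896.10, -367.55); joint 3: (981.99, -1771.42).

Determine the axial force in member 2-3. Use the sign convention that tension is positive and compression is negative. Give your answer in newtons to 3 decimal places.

-1968.816

N=4 nodes, M=5 members, R=3 reactions → 2N=8, M+R=8
member 0 (0-1): L=6.6004, (cx,cy)=(0.4294,0.9031)
member 1 (0-2): L=5.0700, (cx,cy)=(1.0000,0.0000)
member 2 (1-2): L=6.3666, (cx,cy)=(0.3512,-0.9363)
member 3 (1-3): L=5.1660, (cx,cy)=(1.0000,-0.0029)
member 4 (2-3): L=6.6287, (cx,cy)=(0.4420,0.8970)
solve A·x = −loads:
  F[0-1] = -2842.9143 N (compression)
  F[0-2] = -1693.4510 N (compression)
  F[1-2] = +2343.9047 N (tension)
  F[1-3] = +1852.2471 N (tension)
  F[2-3] = -1968.8163 N (compression)
  Rx@0 = +2914.1100 N
  Ry@0 = +2567.5189 N
  Ry@2 = -428.5489 N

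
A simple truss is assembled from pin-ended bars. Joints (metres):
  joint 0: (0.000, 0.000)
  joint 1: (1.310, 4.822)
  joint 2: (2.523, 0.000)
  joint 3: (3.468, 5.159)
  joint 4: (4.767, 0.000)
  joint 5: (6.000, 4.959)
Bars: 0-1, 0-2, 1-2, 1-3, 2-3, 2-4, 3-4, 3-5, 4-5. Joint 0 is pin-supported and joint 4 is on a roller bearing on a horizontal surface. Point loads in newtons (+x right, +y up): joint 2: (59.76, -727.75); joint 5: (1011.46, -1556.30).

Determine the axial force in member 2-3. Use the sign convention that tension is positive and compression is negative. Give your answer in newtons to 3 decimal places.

N=6 nodes, M=9 members, R=3 reactions → 2N=12, M+R=12
member 0 (0-1): L=4.9968, (cx,cy)=(0.2622,0.9650)
member 1 (0-2): L=2.5230, (cx,cy)=(1.0000,0.0000)
member 2 (1-2): L=4.9722, (cx,cy)=(0.2440,-0.9698)
member 3 (1-3): L=2.1842, (cx,cy)=(0.9880,0.1543)
member 4 (2-3): L=5.2448, (cx,cy)=(0.1802,0.9836)
member 5 (2-4): L=2.2440, (cx,cy)=(1.0000,0.0000)
member 6 (3-4): L=5.3200, (cx,cy)=(0.2442,-0.9697)
member 7 (3-5): L=2.5399, (cx,cy)=(0.9969,-0.0787)
member 8 (4-5): L=5.1100, (cx,cy)=(0.2413,0.9705)
solve A·x = −loads:
  F[0-1] = +1152.4734 N (tension)
  F[0-2] = +769.0772 N (tension)
  F[1-2] = -1056.6487 N (compression)
  F[1-3] = +566.7037 N (tension)
  F[2-3] = +1781.6316 N (tension)
  F[2-4] = +130.5330 N (tension)
  F[3-4] = -2009.0540 N (compression)
  F[3-5] = +1375.7530 N (tension)
  F[4-5] = -1492.0546 N (compression)
  Rx@0 = -1071.2200 N
  Ry@0 = -1112.1622 N
  Ry@4 = +3396.2122 N

1781.632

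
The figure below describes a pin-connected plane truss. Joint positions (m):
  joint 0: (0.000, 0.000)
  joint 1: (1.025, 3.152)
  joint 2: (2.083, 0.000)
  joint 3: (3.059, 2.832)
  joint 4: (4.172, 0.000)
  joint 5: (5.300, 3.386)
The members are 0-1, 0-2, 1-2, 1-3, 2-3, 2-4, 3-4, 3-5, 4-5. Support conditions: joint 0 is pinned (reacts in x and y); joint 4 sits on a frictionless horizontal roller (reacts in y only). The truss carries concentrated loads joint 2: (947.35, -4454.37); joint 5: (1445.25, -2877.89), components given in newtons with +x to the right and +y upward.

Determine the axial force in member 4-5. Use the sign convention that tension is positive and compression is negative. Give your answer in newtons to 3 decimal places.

N=6 nodes, M=9 members, R=3 reactions → 2N=12, M+R=12
member 0 (0-1): L=3.3145, (cx,cy)=(0.3092,0.9510)
member 1 (0-2): L=2.0830, (cx,cy)=(1.0000,0.0000)
member 2 (1-2): L=3.3248, (cx,cy)=(0.3182,-0.9480)
member 3 (1-3): L=2.0590, (cx,cy)=(0.9878,-0.1554)
member 4 (2-3): L=2.9955, (cx,cy)=(0.3258,0.9454)
member 5 (2-4): L=2.0890, (cx,cy)=(1.0000,0.0000)
member 6 (3-4): L=3.0429, (cx,cy)=(0.3658,-0.9307)
member 7 (3-5): L=2.3085, (cx,cy)=(0.9708,0.2400)
member 8 (4-5): L=3.5689, (cx,cy)=(0.3161,0.9487)
solve A·x = −loads:
  F[0-1] = -293.7126 N (compression)
  F[0-2] = +2483.4306 N (tension)
  F[1-2] = +326.9702 N (tension)
  F[1-3] = -197.2734 N (compression)
  F[2-3] = +4383.6107 N (tension)
  F[2-4] = +211.8318 N (tension)
  F[3-4] = -3790.0674 N (compression)
  F[3-5] = +2698.5909 N (tension)
  F[4-5] = -3716.0004 N (compression)
  Rx@0 = -2392.6000 N
  Ry@0 = +279.3151 N
  Ry@4 = +7052.9449 N

-3716.000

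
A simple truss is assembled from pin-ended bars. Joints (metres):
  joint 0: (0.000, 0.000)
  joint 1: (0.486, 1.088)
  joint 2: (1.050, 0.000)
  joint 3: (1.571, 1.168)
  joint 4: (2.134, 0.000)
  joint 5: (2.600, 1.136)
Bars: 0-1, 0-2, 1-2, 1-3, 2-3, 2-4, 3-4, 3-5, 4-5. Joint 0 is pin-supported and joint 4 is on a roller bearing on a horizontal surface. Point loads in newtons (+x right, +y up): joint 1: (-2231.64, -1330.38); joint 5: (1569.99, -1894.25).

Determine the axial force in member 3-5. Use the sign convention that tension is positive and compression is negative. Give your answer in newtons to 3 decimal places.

N=6 nodes, M=9 members, R=3 reactions → 2N=12, M+R=12
member 0 (0-1): L=1.1916, (cx,cy)=(0.4079,0.9130)
member 1 (0-2): L=1.0500, (cx,cy)=(1.0000,0.0000)
member 2 (1-2): L=1.2255, (cx,cy)=(0.4602,-0.8878)
member 3 (1-3): L=1.0879, (cx,cy)=(0.9973,0.0735)
member 4 (2-3): L=1.2789, (cx,cy)=(0.4074,0.9133)
member 5 (2-4): L=1.0840, (cx,cy)=(1.0000,0.0000)
member 6 (3-4): L=1.2966, (cx,cy)=(0.4342,-0.9008)
member 7 (3-5): L=1.0295, (cx,cy)=(0.9995,-0.0311)
member 8 (4-5): L=1.2279, (cx,cy)=(0.3795,0.9252)
solve A·x = −loads:
  F[0-1] = -1002.9848 N (compression)
  F[0-2] = -252.5819 N (compression)
  F[1-2] = -304.0161 N (compression)
  F[1-3] = +1967.8141 N (tension)
  F[2-3] = +295.5411 N (tension)
  F[2-4] = -512.8917 N (compression)
  F[3-4] = -540.2629 N (compression)
  F[3-5] = +2318.5895 N (tension)
  F[4-5] = -1969.5351 N (compression)
  Rx@0 = +661.6500 N
  Ry@0 = +915.7739 N
  Ry@4 = +2308.8561 N

2318.590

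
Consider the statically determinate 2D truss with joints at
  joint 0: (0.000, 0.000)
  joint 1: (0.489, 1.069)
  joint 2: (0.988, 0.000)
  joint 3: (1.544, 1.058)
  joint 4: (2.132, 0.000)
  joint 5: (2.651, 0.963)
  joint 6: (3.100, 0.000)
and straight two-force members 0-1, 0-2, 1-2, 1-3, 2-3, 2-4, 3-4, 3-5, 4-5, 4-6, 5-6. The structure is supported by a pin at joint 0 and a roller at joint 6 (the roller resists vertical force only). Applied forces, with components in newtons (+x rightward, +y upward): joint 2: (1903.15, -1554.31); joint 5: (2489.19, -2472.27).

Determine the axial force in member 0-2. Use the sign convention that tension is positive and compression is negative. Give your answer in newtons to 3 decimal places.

N=7 nodes, M=11 members, R=3 reactions → 2N=14, M+R=14
member 0 (0-1): L=1.1755, (cx,cy)=(0.4160,0.9094)
member 1 (0-2): L=0.9880, (cx,cy)=(1.0000,0.0000)
member 2 (1-2): L=1.1797, (cx,cy)=(0.4230,-0.9061)
member 3 (1-3): L=1.0551, (cx,cy)=(0.9999,-0.0104)
member 4 (2-3): L=1.1952, (cx,cy)=(0.4652,0.8852)
member 5 (2-4): L=1.1440, (cx,cy)=(1.0000,0.0000)
member 6 (3-4): L=1.2104, (cx,cy)=(0.4858,-0.8741)
member 7 (3-5): L=1.1111, (cx,cy)=(0.9963,-0.0855)
member 8 (4-5): L=1.0940, (cx,cy)=(0.4744,0.8803)
member 9 (4-6): L=0.9680, (cx,cy)=(1.0000,0.0000)
member 10 (5-6): L=1.0625, (cx,cy)=(0.4226,-0.9063)
solve A·x = −loads:
  F[0-1] = -707.9182 N (compression)
  F[0-2] = +4686.8204 N (tension)
  F[1-2] = +717.3240 N (tension)
  F[1-3] = -597.9254 N (compression)
  F[2-3] = +1021.5833 N (tension)
  F[2-4] = +2611.8479 N (tension)
  F[3-4] = -1081.2494 N (compression)
  F[3-5] = +404.0747 N (tension)
  F[4-5] = +1073.6149 N (tension)
  F[4-6] = +1577.2433 N (tension)
  F[5-6] = -3732.4462 N (compression)
  Rx@0 = -4392.3400 N
  Ry@0 = +643.7619 N
  Ry@6 = +3382.8181 N

4686.820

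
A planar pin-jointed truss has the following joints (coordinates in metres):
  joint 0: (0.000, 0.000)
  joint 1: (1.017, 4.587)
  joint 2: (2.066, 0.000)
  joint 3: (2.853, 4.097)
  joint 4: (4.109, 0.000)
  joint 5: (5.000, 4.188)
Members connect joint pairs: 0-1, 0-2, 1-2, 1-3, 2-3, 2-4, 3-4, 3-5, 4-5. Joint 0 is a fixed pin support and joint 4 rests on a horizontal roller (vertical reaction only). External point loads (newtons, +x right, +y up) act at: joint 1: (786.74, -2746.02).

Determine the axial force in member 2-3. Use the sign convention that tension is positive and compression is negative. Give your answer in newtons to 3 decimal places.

1385.570

N=6 nodes, M=9 members, R=3 reactions → 2N=12, M+R=12
member 0 (0-1): L=4.6984, (cx,cy)=(0.2165,0.9763)
member 1 (0-2): L=2.0660, (cx,cy)=(1.0000,0.0000)
member 2 (1-2): L=4.7054, (cx,cy)=(0.2229,-0.9748)
member 3 (1-3): L=1.9003, (cx,cy)=(0.9662,-0.2579)
member 4 (2-3): L=4.1719, (cx,cy)=(0.1886,0.9820)
member 5 (2-4): L=2.0430, (cx,cy)=(1.0000,0.0000)
member 6 (3-4): L=4.2852, (cx,cy)=(0.2931,-0.9561)
member 7 (3-5): L=2.1489, (cx,cy)=(0.9991,0.0423)
member 8 (4-5): L=4.2817, (cx,cy)=(0.2081,0.9781)
solve A·x = −loads:
  F[0-1] = -1216.9550 N (compression)
  F[0-2] = +1050.1586 N (tension)
  F[1-2] = -1395.8216 N (compression)
  F[1-3] = -764.8471 N (compression)
  F[2-3] = +1385.5705 N (tension)
  F[2-4] = +477.6039 N (tension)
  F[3-4] = -1629.4813 N (compression)
  F[3-5] = -0.0000 N (tension)
  F[4-5] = +0.0000 N (tension)
  Rx@0 = -786.7400 N
  Ry@0 = +1188.1035 N
  Ry@4 = +1557.9165 N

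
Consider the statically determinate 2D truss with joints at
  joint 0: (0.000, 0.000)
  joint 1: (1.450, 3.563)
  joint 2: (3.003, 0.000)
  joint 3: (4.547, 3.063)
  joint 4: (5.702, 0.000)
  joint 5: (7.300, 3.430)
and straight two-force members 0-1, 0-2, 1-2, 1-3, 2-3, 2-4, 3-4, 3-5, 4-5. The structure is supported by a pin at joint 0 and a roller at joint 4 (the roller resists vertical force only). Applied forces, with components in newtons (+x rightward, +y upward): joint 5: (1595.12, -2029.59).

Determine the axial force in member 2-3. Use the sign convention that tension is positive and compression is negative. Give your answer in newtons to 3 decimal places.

1962.044

N=6 nodes, M=9 members, R=3 reactions → 2N=12, M+R=12
member 0 (0-1): L=3.8467, (cx,cy)=(0.3769,0.9262)
member 1 (0-2): L=3.0030, (cx,cy)=(1.0000,0.0000)
member 2 (1-2): L=3.8867, (cx,cy)=(0.3996,-0.9167)
member 3 (1-3): L=3.1371, (cx,cy)=(0.9872,-0.1594)
member 4 (2-3): L=3.4301, (cx,cy)=(0.4501,0.8930)
member 5 (2-4): L=2.6990, (cx,cy)=(1.0000,0.0000)
member 6 (3-4): L=3.2735, (cx,cy)=(0.3528,-0.9357)
member 7 (3-5): L=2.7774, (cx,cy)=(0.9912,0.1321)
member 8 (4-5): L=3.7840, (cx,cy)=(0.4223,0.9065)
solve A·x = −loads:
  F[0-1] = +1650.0438 N (tension)
  F[0-2] = +973.1495 N (tension)
  F[1-2] = -1911.2312 N (compression)
  F[1-3] = +1403.5702 N (tension)
  F[2-3] = +1962.0443 N (tension)
  F[2-4] = -673.6764 N (compression)
  F[3-4] = -1247.4324 N (compression)
  F[3-5] = +2732.8929 N (tension)
  F[4-5] = -2637.4393 N (compression)
  Rx@0 = -1595.1200 N
  Ry@0 = -1528.3315 N
  Ry@4 = +3557.9215 N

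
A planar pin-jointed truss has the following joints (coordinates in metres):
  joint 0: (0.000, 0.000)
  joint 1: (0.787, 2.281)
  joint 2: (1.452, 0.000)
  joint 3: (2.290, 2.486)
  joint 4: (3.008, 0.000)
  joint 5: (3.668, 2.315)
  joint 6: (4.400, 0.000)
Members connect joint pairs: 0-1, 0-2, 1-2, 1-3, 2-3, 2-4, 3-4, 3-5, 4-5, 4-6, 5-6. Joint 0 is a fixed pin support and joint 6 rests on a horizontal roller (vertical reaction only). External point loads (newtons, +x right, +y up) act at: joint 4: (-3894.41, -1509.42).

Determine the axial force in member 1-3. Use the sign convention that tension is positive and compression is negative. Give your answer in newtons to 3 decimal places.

-295.057

N=7 nodes, M=11 members, R=3 reactions → 2N=14, M+R=14
member 0 (0-1): L=2.4130, (cx,cy)=(0.3262,0.9453)
member 1 (0-2): L=1.4520, (cx,cy)=(1.0000,0.0000)
member 2 (1-2): L=2.3760, (cx,cy)=(0.2799,-0.9600)
member 3 (1-3): L=1.5169, (cx,cy)=(0.9908,0.1351)
member 4 (2-3): L=2.6234, (cx,cy)=(0.3194,0.9476)
member 5 (2-4): L=1.5560, (cx,cy)=(1.0000,0.0000)
member 6 (3-4): L=2.5876, (cx,cy)=(0.2775,-0.9607)
member 7 (3-5): L=1.3886, (cx,cy)=(0.9924,-0.1231)
member 8 (4-5): L=2.4072, (cx,cy)=(0.2742,0.9617)
member 9 (4-6): L=1.3920, (cx,cy)=(1.0000,0.0000)
member 10 (5-6): L=2.4280, (cx,cy)=(0.3015,-0.9535)
solve A·x = −loads:
  F[0-1] = -505.1493 N (compression)
  F[0-2] = -3729.6522 N (compression)
  F[1-2] = +455.8706 N (tension)
  F[1-3] = -295.0569 N (compression)
  F[2-3] = -461.8467 N (compression)
  F[2-4] = -3454.5332 N (compression)
  F[3-4] = +574.4482 N (tension)
  F[3-5] = -603.8690 N (compression)
  F[4-5] = +995.6830 N (tension)
  F[4-6] = +326.2837 N (tension)
  F[5-6] = -1082.2509 N (compression)
  Rx@0 = +3894.4100 N
  Ry@0 = +477.5256 N
  Ry@6 = +1031.8944 N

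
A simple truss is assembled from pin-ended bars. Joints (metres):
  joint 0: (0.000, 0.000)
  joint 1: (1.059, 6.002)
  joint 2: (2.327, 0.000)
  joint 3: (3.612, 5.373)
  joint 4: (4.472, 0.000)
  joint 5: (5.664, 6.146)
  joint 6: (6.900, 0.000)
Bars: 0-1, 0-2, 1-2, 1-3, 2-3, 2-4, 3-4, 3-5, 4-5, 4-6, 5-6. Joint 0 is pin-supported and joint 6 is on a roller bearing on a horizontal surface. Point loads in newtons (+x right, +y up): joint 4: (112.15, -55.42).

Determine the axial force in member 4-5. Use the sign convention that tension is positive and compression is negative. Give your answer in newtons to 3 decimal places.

42.462

N=7 nodes, M=11 members, R=3 reactions → 2N=14, M+R=14
member 0 (0-1): L=6.0947, (cx,cy)=(0.1738,0.9848)
member 1 (0-2): L=2.3270, (cx,cy)=(1.0000,0.0000)
member 2 (1-2): L=6.1345, (cx,cy)=(0.2067,-0.9784)
member 3 (1-3): L=2.6293, (cx,cy)=(0.9710,-0.2392)
member 4 (2-3): L=5.5245, (cx,cy)=(0.2326,0.9726)
member 5 (2-4): L=2.1450, (cx,cy)=(1.0000,0.0000)
member 6 (3-4): L=5.4414, (cx,cy)=(0.1580,-0.9874)
member 7 (3-5): L=2.1928, (cx,cy)=(0.9358,0.3525)
member 8 (4-5): L=6.2605, (cx,cy)=(0.1904,0.9817)
member 9 (4-6): L=2.4280, (cx,cy)=(1.0000,0.0000)
member 10 (5-6): L=6.2691, (cx,cy)=(0.1972,-0.9804)
solve A·x = −loads:
  F[0-1] = -19.8026 N (compression)
  F[0-2] = +115.5909 N (tension)
  F[1-2] = +21.9403 N (tension)
  F[1-3] = -8.2144 N (compression)
  F[2-3] = -22.0719 N (compression)
  F[2-4] = +125.2598 N (tension)
  F[3-4] = +13.9096 N (tension)
  F[3-5] = -16.3584 N (compression)
  F[4-5] = +42.4620 N (tension)
  F[4-6] = +7.2235 N (tension)
  F[5-6] = -36.6377 N (compression)
  Rx@0 = -112.1500 N
  Ry@0 = +19.5014 N
  Ry@6 = +35.9186 N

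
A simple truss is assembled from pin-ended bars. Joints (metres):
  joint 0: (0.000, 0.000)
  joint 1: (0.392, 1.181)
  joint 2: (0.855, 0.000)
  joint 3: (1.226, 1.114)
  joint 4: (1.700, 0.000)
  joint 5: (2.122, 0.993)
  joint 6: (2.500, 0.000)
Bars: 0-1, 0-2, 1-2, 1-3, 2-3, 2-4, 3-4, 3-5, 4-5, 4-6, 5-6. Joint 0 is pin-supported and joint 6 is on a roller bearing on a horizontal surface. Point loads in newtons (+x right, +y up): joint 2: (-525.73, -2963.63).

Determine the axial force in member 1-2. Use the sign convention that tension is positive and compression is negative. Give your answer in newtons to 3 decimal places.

2220.355

N=7 nodes, M=11 members, R=3 reactions → 2N=14, M+R=14
member 0 (0-1): L=1.2444, (cx,cy)=(0.3150,0.9491)
member 1 (0-2): L=0.8550, (cx,cy)=(1.0000,0.0000)
member 2 (1-2): L=1.2685, (cx,cy)=(0.3650,-0.9310)
member 3 (1-3): L=0.8367, (cx,cy)=(0.9968,-0.0801)
member 4 (2-3): L=1.1742, (cx,cy)=(0.3160,0.9488)
member 5 (2-4): L=0.8450, (cx,cy)=(1.0000,0.0000)
member 6 (3-4): L=1.2106, (cx,cy)=(0.3915,-0.9202)
member 7 (3-5): L=0.9041, (cx,cy)=(0.9910,-0.1338)
member 8 (4-5): L=1.0789, (cx,cy)=(0.3911,0.9203)
member 9 (4-6): L=0.8000, (cx,cy)=(1.0000,0.0000)
member 10 (5-6): L=1.0625, (cx,cy)=(0.3558,-0.9346)
solve A·x = −loads:
  F[0-1] = -2054.6841 N (compression)
  F[0-2] = +121.5408 N (tension)
  F[1-2] = +2220.3552 N (tension)
  F[1-3] = -1462.3829 N (compression)
  F[2-3] = +944.8640 N (tension)
  F[2-4] = +1159.1358 N (tension)
  F[3-4] = -988.1614 N (compression)
  F[3-5] = -779.2554 N (compression)
  F[4-5] = +987.9768 N (tension)
  F[4-6] = +385.8270 N (tension)
  F[5-6] = -1084.5134 N (compression)
  Rx@0 = +525.7300 N
  Ry@0 = +1950.0685 N
  Ry@6 = +1013.5615 N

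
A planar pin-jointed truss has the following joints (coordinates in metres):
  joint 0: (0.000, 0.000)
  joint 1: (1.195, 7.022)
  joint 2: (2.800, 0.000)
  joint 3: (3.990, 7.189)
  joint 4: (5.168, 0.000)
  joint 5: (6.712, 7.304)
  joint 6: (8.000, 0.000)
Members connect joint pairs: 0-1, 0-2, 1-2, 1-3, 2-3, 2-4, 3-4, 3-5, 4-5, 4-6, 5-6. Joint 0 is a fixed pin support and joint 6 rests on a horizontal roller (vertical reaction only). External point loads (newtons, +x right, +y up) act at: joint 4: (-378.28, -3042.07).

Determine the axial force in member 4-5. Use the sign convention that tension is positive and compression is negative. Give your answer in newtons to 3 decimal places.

N=7 nodes, M=11 members, R=3 reactions → 2N=14, M+R=14
member 0 (0-1): L=7.1230, (cx,cy)=(0.1678,0.9858)
member 1 (0-2): L=2.8000, (cx,cy)=(1.0000,0.0000)
member 2 (1-2): L=7.2031, (cx,cy)=(0.2228,-0.9749)
member 3 (1-3): L=2.8000, (cx,cy)=(0.9982,0.0596)
member 4 (2-3): L=7.2868, (cx,cy)=(0.1633,0.9866)
member 5 (2-4): L=2.3680, (cx,cy)=(1.0000,0.0000)
member 6 (3-4): L=7.2849, (cx,cy)=(0.1617,-0.9868)
member 7 (3-5): L=2.7244, (cx,cy)=(0.9991,0.0422)
member 8 (4-5): L=7.4654, (cx,cy)=(0.2068,0.9784)
member 9 (4-6): L=2.8320, (cx,cy)=(1.0000,0.0000)
member 10 (5-6): L=7.4167, (cx,cy)=(0.1737,-0.9848)
solve A·x = −loads:
  F[0-1] = -1092.3754 N (compression)
  F[0-2] = -195.0150 N (compression)
  F[1-2] = +1078.7008 N (tension)
  F[1-3] = -424.3777 N (compression)
  F[2-3] = -1065.8911 N (compression)
  F[2-4] = +219.4112 N (tension)
  F[3-4] = +1058.3396 N (tension)
  F[3-5] = -769.5158 N (compression)
  F[4-5] = +2041.8051 N (tension)
  F[4-6] = +346.5428 N (tension)
  F[5-6] = -1995.4983 N (compression)
  Rx@0 = +378.2800 N
  Ry@0 = +1076.8928 N
  Ry@6 = +1965.1772 N

2041.805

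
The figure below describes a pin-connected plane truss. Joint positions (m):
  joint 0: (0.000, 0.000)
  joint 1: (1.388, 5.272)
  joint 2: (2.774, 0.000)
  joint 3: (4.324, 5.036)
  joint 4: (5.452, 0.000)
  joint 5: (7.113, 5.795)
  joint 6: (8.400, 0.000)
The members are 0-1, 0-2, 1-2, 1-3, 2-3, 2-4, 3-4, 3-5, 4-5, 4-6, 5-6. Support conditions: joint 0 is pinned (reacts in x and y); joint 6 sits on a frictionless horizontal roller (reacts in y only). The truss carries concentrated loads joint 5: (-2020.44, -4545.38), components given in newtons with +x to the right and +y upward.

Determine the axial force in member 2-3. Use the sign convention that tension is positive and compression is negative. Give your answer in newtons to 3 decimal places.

N=7 nodes, M=11 members, R=3 reactions → 2N=14, M+R=14
member 0 (0-1): L=5.4517, (cx,cy)=(0.2546,0.9670)
member 1 (0-2): L=2.7740, (cx,cy)=(1.0000,0.0000)
member 2 (1-2): L=5.4511, (cx,cy)=(0.2543,-0.9671)
member 3 (1-3): L=2.9455, (cx,cy)=(0.9968,-0.0801)
member 4 (2-3): L=5.2691, (cx,cy)=(0.2942,0.9558)
member 5 (2-4): L=2.6780, (cx,cy)=(1.0000,0.0000)
member 6 (3-4): L=5.1608, (cx,cy)=(0.2186,-0.9758)
member 7 (3-5): L=2.8904, (cx,cy)=(0.9649,0.2626)
member 8 (4-5): L=6.0283, (cx,cy)=(0.2755,0.9613)
member 9 (4-6): L=2.9480, (cx,cy)=(1.0000,0.0000)
member 10 (5-6): L=5.9362, (cx,cy)=(0.2168,-0.9762)
solve A·x = −loads:
  F[0-1] = -2161.5106 N (compression)
  F[0-2] = -1470.1158 N (compression)
  F[1-2] = +2254.6944 N (tension)
  F[1-3] = -1127.2235 N (compression)
  F[2-3] = -2281.5452 N (compression)
  F[2-4] = -225.6879 N (compression)
  F[3-4] = +1547.2333 N (tension)
  F[3-5] = -2210.5056 N (compression)
  F[4-5] = -1570.6181 N (compression)
  F[4-6] = +545.2482 N (tension)
  F[5-6] = -2514.9176 N (compression)
  Rx@0 = +2020.4400 N
  Ry@0 = +2090.2802 N
  Ry@6 = +2455.0998 N

-2281.545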